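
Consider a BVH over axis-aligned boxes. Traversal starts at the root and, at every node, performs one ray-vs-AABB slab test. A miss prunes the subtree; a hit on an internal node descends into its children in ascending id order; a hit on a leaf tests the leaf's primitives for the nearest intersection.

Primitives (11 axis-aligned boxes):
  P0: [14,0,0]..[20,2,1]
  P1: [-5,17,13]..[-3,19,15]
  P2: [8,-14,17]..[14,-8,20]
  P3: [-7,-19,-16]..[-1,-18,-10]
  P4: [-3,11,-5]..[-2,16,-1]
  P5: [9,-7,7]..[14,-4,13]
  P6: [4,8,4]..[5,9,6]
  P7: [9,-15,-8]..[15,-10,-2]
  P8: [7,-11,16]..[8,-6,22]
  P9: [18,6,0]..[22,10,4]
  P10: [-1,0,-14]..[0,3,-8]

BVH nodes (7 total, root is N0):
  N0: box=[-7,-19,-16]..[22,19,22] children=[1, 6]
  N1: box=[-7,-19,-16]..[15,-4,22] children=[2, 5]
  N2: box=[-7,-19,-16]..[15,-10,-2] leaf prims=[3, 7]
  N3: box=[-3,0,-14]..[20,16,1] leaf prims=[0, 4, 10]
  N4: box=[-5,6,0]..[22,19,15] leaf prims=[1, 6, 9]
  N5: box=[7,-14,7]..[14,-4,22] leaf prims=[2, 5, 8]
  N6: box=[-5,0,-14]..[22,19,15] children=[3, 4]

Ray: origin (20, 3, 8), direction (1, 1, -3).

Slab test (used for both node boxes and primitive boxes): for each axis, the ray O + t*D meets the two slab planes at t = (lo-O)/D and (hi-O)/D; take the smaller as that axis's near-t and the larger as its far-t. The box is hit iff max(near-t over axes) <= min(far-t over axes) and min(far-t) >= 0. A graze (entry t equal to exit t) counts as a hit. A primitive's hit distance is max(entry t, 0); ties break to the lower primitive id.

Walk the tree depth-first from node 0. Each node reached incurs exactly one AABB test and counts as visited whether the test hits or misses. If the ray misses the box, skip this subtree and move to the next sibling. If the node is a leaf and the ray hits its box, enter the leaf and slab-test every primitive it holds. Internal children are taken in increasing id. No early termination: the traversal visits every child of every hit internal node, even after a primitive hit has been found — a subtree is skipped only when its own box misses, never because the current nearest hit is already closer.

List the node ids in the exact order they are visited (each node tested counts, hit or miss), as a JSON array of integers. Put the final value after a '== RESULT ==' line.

Traverse from the root:
N0 x:[-27,2] y:[-22,16] z:[-14/3,8] -> hit [-14/3,2], descend [1, 6]
  N1 x:[-27,-5] y:[-22,-7] z:[-14/3,8] -> miss, prune
  N6 x:[-25,2] y:[-3,16] z:[-7/3,22/3] -> hit [-7/3,2], descend [3, 4]
    N3 x:[-23,0] y:[-3,13] z:[7/3,22/3] -> miss, prune
    N4 x:[-25,2] y:[3,16] z:[-7/3,8/3] -> miss, prune

5 AABB tests over nodes [0, 1, 6, 3, 4]; 0 leaves entered; closest miss.

== RESULT ==
[0, 1, 6, 3, 4]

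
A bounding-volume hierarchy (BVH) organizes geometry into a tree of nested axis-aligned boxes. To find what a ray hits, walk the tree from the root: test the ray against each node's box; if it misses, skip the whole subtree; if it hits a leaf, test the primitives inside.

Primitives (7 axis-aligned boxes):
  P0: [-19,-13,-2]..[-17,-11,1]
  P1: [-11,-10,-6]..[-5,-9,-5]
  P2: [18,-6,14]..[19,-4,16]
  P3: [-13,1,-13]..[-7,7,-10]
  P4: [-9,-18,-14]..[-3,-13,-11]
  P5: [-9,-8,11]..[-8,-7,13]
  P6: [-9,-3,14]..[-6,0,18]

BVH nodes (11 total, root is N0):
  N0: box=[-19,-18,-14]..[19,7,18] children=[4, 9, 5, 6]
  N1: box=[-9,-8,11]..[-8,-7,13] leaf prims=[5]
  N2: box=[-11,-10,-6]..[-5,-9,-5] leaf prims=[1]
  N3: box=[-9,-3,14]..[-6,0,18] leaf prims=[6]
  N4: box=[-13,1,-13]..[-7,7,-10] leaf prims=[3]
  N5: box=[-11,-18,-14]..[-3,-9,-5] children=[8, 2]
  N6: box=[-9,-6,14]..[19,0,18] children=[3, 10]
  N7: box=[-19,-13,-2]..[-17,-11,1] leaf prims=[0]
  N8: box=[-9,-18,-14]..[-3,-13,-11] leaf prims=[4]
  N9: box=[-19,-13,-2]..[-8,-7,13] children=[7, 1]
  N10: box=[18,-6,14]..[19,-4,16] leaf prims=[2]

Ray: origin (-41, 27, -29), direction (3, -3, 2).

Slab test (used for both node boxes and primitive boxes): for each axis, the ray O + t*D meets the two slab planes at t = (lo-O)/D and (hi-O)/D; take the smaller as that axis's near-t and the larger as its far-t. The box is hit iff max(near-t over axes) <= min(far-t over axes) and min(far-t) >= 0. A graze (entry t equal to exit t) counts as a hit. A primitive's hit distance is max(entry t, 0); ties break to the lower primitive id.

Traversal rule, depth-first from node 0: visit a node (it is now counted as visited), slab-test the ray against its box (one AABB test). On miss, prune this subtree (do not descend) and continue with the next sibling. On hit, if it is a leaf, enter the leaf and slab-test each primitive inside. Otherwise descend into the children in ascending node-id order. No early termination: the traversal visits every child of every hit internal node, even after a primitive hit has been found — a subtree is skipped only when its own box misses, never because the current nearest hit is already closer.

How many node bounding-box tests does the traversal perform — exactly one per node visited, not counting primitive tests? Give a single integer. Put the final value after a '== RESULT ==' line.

Traverse from the root:
N0 x:[22/3,20] y:[20/3,15] z:[15/2,47/2] -> hit [15/2,15], descend [4, 5, 6, 9]
  N4 x:[28/3,34/3] y:[20/3,26/3] z:[8,19/2] -> miss, prune
  N5 x:[10,38/3] y:[12,15] z:[15/2,12] -> hit [12,12], descend [2, 8]
    N2 x:[10,12] y:[12,37/3] z:[23/2,12] -> hit [12,12] leaf, test {P1@t=12}
    N8 x:[32/3,38/3] y:[40/3,15] z:[15/2,9] -> miss, prune
  N6 x:[32/3,20] y:[9,11] z:[43/2,47/2] -> miss, prune
  N9 x:[22/3,11] y:[34/3,40/3] z:[27/2,21] -> miss, prune

7 AABB tests over nodes [0, 4, 5, 2, 8, 6, 9]; 1 leaf entered; closest P1.

== RESULT ==
7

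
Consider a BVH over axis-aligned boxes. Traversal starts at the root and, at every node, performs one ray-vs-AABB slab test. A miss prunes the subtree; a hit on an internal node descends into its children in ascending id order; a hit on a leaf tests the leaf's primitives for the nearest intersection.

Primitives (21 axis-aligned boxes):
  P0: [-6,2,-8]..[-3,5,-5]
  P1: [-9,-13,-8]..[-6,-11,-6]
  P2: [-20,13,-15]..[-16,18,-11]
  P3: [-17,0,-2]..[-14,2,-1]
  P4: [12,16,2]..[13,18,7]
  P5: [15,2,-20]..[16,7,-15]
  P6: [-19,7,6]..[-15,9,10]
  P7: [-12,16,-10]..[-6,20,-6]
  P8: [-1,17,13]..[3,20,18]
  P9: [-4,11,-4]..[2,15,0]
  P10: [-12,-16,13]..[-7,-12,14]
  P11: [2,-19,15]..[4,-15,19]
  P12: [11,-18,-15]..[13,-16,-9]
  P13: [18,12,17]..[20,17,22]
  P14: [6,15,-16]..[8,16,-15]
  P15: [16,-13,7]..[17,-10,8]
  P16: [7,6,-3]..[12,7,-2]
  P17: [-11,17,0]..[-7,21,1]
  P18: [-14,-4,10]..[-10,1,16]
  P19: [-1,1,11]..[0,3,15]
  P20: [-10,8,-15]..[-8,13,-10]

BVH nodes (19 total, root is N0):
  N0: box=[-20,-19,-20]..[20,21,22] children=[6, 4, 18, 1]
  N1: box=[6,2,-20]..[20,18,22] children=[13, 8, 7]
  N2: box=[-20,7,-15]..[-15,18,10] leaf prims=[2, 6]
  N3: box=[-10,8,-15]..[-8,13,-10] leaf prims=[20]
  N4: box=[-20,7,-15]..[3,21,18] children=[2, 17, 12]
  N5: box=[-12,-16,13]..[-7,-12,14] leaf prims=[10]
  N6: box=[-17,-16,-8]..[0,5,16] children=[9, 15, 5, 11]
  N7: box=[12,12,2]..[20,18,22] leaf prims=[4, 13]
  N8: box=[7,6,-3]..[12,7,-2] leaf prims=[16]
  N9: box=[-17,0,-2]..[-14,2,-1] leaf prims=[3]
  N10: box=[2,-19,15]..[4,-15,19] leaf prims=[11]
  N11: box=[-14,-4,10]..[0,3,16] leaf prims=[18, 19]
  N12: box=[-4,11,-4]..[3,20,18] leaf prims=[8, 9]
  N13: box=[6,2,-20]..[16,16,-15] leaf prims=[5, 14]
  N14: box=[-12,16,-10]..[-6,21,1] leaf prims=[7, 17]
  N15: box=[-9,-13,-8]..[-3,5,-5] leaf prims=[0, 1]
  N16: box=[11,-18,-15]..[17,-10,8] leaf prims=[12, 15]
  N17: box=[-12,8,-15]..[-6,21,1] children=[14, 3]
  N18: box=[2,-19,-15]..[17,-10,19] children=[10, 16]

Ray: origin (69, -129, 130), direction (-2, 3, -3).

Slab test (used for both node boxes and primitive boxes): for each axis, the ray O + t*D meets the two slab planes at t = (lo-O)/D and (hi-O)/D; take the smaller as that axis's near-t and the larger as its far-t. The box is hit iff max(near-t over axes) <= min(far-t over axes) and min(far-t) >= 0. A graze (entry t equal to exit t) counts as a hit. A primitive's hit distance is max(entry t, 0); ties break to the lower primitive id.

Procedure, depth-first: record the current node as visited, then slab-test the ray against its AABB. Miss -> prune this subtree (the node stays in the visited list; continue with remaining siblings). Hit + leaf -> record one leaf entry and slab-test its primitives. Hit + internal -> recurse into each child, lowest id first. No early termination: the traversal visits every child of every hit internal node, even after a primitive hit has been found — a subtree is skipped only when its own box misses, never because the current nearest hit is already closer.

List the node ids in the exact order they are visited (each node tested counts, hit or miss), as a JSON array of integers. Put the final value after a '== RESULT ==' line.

Trace the traversal:
N0 x:[49/2,89/2] y:[110/3,50] z:[36,50] -> hit [110/3,89/2], descend [1, 4, 6, 18]
  N1 x:[49/2,63/2] y:[131/3,49] z:[36,50] -> miss, prune
  N4 x:[33,89/2] y:[136/3,50] z:[112/3,145/3] -> miss, prune
  N6 x:[69/2,43] y:[113/3,134/3] z:[38,46] -> hit [38,43], descend [5, 9, 11, 15]
    N5 x:[38,81/2] y:[113/3,39] z:[116/3,39] -> hit [116/3,39] leaf, test {P10@t=116/3}
    N9 x:[83/2,43] y:[43,131/3] z:[131/3,44] -> miss, prune
    N11 x:[69/2,83/2] y:[125/3,44] z:[38,40] -> miss, prune
    N15 x:[36,39] y:[116/3,134/3] z:[45,46] -> miss, prune
  N18 x:[26,67/2] y:[110/3,119/3] z:[37,145/3] -> miss, prune

Summary -> nodes [0, 1, 4, 6, 5, 9, 11, 15, 18]; box-tests=9; leaf-entries=1; first=P10

== RESULT ==
[0, 1, 4, 6, 5, 9, 11, 15, 18]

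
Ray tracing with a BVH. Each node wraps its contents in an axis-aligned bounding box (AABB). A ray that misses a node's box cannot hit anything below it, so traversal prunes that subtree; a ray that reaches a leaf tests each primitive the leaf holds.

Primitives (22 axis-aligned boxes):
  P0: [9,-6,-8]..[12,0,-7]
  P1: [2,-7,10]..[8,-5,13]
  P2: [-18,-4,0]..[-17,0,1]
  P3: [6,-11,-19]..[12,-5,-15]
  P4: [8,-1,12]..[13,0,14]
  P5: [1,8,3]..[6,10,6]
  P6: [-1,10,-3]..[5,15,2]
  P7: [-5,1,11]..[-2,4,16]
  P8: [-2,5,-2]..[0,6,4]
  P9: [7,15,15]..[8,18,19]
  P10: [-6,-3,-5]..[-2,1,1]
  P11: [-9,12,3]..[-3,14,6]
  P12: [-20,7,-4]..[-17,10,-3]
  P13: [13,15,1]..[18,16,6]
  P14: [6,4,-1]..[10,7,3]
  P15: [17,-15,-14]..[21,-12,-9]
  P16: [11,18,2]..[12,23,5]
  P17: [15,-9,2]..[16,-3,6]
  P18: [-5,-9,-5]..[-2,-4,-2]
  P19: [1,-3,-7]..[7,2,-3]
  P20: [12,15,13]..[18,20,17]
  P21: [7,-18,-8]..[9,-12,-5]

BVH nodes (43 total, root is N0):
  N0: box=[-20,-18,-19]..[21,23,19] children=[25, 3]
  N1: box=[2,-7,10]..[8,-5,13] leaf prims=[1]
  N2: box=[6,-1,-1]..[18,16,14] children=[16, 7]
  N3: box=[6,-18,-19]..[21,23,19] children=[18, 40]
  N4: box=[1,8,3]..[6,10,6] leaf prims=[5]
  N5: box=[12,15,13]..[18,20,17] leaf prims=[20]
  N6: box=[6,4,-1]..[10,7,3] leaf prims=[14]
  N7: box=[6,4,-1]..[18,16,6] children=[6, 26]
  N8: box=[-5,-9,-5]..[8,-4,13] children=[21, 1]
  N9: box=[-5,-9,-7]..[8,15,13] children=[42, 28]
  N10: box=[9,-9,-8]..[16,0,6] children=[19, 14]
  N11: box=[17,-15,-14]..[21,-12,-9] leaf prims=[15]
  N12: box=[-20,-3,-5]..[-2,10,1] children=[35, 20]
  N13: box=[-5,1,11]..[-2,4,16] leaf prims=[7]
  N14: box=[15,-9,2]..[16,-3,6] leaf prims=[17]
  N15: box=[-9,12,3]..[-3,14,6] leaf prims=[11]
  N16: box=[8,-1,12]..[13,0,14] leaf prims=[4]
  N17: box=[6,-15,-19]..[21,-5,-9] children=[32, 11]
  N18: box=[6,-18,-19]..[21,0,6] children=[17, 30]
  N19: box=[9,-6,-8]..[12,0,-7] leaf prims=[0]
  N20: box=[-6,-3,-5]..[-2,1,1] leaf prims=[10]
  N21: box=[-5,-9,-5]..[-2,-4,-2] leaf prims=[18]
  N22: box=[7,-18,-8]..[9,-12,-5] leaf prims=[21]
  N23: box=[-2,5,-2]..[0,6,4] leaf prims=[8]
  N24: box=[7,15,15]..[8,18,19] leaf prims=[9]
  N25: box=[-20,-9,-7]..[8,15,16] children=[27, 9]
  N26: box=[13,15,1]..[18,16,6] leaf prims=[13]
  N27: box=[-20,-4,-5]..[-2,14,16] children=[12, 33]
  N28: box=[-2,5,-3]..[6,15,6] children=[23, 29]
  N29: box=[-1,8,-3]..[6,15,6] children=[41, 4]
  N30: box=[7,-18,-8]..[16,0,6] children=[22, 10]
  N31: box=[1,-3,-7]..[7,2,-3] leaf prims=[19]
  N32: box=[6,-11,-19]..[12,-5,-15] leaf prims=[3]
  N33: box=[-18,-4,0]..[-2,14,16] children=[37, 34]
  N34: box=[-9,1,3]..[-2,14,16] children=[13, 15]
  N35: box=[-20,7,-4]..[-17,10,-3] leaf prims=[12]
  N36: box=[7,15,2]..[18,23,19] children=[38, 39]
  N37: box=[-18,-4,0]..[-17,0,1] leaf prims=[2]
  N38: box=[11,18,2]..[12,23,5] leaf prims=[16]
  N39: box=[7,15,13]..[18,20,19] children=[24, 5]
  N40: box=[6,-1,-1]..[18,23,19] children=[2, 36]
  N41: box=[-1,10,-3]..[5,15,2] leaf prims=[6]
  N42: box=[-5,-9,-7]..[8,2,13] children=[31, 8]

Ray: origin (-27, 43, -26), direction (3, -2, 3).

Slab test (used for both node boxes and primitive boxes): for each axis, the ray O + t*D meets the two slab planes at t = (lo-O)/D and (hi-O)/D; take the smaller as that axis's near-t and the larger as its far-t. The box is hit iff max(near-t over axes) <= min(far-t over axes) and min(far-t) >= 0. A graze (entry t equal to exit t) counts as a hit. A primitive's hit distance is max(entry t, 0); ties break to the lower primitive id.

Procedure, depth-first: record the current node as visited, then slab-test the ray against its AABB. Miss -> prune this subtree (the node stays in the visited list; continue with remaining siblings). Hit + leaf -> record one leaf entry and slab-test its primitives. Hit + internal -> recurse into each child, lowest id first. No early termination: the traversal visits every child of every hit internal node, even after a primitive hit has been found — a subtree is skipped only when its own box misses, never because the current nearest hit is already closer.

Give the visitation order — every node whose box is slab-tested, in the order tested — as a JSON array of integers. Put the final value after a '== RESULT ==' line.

Traverse from the root:
N0 x:[7/3,16] y:[10,61/2] z:[7/3,15] -> hit [10,15], descend [3, 25]
  N3 x:[11,16] y:[10,61/2] z:[7/3,15] -> hit [11,15], descend [18, 40]
    N18 x:[11,16] y:[43/2,61/2] z:[7/3,32/3] -> miss, prune
    N40 x:[11,15] y:[10,22] z:[25/3,15] -> hit [11,15], descend [2, 36]
      N2 x:[11,15] y:[27/2,22] z:[25/3,40/3] -> miss, prune
      N36 x:[34/3,15] y:[10,14] z:[28/3,15] -> hit [34/3,14], descend [38, 39]
        N38 x:[38/3,13] y:[10,25/2] z:[28/3,31/3] -> miss, prune
        N39 x:[34/3,15] y:[23/2,14] z:[13,15] -> hit [13,14], descend [5, 24]
          N5 x:[13,15] y:[23/2,14] z:[13,43/3] -> hit [13,14] leaf, test {P20@t=13}
          N24 x:[34/3,35/3] y:[25/2,14] z:[41/3,15] -> miss, prune
  N25 x:[7/3,35/3] y:[14,26] z:[19/3,14] -> miss, prune

Summary -> nodes [0, 3, 18, 40, 2, 36, 38, 39, 5, 24, 25]; box-tests=11; leaf-entries=1; first=P20

== RESULT ==
[0, 3, 18, 40, 2, 36, 38, 39, 5, 24, 25]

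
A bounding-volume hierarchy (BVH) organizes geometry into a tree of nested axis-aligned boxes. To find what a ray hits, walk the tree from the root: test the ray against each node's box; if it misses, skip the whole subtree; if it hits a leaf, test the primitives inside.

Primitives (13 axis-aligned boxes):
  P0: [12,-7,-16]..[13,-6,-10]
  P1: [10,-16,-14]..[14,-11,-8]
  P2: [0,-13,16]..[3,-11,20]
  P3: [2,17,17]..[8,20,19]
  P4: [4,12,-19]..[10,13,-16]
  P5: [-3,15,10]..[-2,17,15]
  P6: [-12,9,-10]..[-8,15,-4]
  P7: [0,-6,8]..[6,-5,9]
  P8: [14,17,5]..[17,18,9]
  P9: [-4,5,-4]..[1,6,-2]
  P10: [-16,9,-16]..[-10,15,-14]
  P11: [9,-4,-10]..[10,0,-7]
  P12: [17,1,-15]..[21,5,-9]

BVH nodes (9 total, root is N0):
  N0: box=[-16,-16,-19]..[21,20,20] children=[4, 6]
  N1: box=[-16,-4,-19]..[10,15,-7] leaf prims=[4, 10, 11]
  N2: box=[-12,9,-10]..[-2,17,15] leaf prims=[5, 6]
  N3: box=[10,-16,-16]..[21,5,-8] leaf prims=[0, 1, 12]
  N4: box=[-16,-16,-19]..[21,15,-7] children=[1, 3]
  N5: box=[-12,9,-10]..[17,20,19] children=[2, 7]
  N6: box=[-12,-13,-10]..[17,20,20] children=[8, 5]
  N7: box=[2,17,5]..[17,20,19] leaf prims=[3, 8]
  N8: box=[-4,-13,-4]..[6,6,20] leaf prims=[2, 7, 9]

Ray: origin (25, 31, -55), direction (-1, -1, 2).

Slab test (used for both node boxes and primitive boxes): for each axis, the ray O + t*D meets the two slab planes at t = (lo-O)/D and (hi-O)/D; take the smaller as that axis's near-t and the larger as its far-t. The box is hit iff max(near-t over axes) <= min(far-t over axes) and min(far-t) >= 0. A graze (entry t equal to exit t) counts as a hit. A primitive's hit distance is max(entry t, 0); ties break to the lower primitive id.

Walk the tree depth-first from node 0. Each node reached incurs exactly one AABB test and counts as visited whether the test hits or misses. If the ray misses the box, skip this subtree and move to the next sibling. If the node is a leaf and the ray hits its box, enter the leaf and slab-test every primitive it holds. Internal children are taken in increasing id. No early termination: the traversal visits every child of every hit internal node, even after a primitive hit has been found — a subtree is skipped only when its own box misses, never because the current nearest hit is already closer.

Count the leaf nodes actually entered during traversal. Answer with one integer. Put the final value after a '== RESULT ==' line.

Trace the traversal:
N0 x:[4,41] y:[11,47] z:[18,75/2] -> hit [18,75/2], descend [4, 6]
  N4 x:[4,41] y:[16,47] z:[18,24] -> hit [18,24], descend [1, 3]
    N1 x:[15,41] y:[16,35] z:[18,24] -> hit [18,24] leaf, test {P4@t=18, P10(miss), P11(miss)}
    N3 x:[4,15] y:[26,47] z:[39/2,47/2] -> miss, prune
  N6 x:[8,37] y:[11,44] z:[45/2,75/2] -> hit [45/2,37], descend [5, 8]
    N5 x:[8,37] y:[11,22] z:[45/2,37] -> miss, prune
    N8 x:[19,29] y:[25,44] z:[51/2,75/2] -> hit [51/2,29] leaf, test {P2(miss), P7(miss), P9@t=51/2}

7 AABB tests over nodes [0, 4, 1, 3, 6, 5, 8]; 2 leaves entered; closest P4.

== RESULT ==
2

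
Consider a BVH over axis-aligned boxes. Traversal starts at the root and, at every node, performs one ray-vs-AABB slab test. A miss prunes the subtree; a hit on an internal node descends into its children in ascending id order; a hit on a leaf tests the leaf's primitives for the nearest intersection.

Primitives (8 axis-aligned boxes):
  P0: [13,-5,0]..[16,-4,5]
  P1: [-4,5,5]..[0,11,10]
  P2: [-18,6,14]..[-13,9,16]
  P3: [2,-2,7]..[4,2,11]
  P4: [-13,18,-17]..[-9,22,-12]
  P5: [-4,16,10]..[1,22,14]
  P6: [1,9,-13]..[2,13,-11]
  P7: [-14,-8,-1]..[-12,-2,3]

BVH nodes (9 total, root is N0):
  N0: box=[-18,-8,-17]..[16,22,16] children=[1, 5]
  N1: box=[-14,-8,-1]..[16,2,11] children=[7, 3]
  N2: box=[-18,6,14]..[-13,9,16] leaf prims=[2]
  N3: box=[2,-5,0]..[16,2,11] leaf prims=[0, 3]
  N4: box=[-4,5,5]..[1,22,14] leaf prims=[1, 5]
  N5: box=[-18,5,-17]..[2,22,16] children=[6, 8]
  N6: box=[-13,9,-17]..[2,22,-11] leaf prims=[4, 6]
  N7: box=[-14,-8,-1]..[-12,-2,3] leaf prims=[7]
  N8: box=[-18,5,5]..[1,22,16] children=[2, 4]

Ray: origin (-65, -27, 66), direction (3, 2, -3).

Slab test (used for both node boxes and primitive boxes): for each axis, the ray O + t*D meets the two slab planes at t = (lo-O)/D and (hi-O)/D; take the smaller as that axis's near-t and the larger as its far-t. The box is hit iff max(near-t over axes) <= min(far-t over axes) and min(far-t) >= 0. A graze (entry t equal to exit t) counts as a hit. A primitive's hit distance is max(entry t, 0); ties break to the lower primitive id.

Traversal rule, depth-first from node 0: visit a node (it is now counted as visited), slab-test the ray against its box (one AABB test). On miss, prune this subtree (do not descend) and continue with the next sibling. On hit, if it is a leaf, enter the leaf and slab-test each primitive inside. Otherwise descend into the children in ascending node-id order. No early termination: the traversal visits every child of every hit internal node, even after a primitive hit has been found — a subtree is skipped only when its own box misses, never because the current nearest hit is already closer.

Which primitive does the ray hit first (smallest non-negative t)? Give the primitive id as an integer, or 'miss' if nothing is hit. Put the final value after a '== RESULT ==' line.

Traverse from the root:
N0 x:[47/3,27] y:[19/2,49/2] z:[50/3,83/3] -> hit [50/3,49/2], descend [1, 5]
  N1 x:[17,27] y:[19/2,29/2] z:[55/3,67/3] -> miss, prune
  N5 x:[47/3,67/3] y:[16,49/2] z:[50/3,83/3] -> hit [50/3,67/3], descend [6, 8]
    N6 x:[52/3,67/3] y:[18,49/2] z:[77/3,83/3] -> miss, prune
    N8 x:[47/3,22] y:[16,49/2] z:[50/3,61/3] -> hit [50/3,61/3], descend [2, 4]
      N2 x:[47/3,52/3] y:[33/2,18] z:[50/3,52/3] -> hit [50/3,52/3] leaf, test {P2@t=50/3}
      N4 x:[61/3,22] y:[16,49/2] z:[52/3,61/3] -> hit [61/3,61/3] leaf, test {P1(miss), P5(miss)}

Visited [0, 1, 5, 6, 8, 2, 4]. Tests: 7 box, 2 leaf. Nearest: P2.

== RESULT ==
2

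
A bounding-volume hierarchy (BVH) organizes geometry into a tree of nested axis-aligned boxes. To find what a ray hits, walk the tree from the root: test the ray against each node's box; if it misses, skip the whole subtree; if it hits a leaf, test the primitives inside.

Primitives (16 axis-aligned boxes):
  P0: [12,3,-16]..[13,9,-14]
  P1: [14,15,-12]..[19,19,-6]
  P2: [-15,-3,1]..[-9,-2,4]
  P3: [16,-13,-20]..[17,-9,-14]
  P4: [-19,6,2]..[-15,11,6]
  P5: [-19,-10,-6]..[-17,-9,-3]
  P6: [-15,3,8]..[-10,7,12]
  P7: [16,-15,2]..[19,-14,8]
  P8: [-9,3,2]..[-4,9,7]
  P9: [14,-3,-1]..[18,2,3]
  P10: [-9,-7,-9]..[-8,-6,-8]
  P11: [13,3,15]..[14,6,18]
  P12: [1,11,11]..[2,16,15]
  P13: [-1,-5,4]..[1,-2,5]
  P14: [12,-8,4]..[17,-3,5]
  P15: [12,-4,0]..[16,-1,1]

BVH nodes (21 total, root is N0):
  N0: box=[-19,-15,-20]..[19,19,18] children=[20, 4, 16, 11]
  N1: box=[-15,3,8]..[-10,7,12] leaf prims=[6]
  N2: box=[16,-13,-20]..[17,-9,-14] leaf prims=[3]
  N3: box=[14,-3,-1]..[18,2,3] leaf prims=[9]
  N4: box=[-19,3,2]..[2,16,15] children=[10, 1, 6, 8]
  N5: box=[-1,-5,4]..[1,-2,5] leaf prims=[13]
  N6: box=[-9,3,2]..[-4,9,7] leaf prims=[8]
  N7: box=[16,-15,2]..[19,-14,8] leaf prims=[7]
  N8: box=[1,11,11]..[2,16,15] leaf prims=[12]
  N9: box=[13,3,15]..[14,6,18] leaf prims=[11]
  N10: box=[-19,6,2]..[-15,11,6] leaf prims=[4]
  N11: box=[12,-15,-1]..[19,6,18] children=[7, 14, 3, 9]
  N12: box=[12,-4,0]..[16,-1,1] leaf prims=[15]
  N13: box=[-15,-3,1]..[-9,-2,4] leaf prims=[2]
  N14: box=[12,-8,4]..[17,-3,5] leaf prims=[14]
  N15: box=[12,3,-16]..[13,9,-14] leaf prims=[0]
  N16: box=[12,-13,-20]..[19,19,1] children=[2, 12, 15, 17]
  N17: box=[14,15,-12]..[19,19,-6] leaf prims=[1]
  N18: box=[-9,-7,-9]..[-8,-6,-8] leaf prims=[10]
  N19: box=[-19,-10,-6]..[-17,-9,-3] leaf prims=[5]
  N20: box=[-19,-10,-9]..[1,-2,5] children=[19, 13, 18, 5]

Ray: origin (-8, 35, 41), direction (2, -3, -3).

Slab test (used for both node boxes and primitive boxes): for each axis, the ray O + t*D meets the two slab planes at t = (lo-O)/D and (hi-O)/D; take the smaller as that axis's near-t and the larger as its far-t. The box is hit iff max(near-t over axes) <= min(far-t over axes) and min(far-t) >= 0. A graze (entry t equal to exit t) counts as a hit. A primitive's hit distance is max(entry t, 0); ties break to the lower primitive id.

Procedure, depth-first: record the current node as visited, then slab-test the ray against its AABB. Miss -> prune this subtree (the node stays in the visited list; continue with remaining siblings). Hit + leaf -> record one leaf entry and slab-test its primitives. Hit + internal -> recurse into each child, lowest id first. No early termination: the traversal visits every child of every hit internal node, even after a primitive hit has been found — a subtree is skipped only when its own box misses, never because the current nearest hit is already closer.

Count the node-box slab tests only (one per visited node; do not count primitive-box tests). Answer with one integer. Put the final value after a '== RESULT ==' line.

Traverse from the root:
N0 x:[-11/2,27/2] y:[16/3,50/3] z:[23/3,61/3] -> hit [23/3,27/2], descend [4, 11, 16, 20]
  N4 x:[-11/2,5] y:[19/3,32/3] z:[26/3,13] -> miss, prune
  N11 x:[10,27/2] y:[29/3,50/3] z:[23/3,14] -> hit [10,27/2], descend [3, 7, 9, 14]
    N3 x:[11,13] y:[11,38/3] z:[38/3,14] -> hit [38/3,38/3] leaf, test {P9@t=38/3}
    N7 x:[12,27/2] y:[49/3,50/3] z:[11,13] -> miss, prune
    N9 x:[21/2,11] y:[29/3,32/3] z:[23/3,26/3] -> miss, prune
    N14 x:[10,25/2] y:[38/3,43/3] z:[12,37/3] -> miss, prune
  N16 x:[10,27/2] y:[16/3,16] z:[40/3,61/3] -> hit [40/3,27/2], descend [2, 12, 15, 17]
    N2 x:[12,25/2] y:[44/3,16] z:[55/3,61/3] -> miss, prune
    N12 x:[10,12] y:[12,13] z:[40/3,41/3] -> miss, prune
    N15 x:[10,21/2] y:[26/3,32/3] z:[55/3,19] -> miss, prune
    N17 x:[11,27/2] y:[16/3,20/3] z:[47/3,53/3] -> miss, prune
  N20 x:[-11/2,9/2] y:[37/3,15] z:[12,50/3] -> miss, prune

order=[0, 4, 11, 3, 7, 9, 14, 16, 2, 12, 15, 17, 20]  |boxes|=13  |leaves|=1  hit=P9

== RESULT ==
13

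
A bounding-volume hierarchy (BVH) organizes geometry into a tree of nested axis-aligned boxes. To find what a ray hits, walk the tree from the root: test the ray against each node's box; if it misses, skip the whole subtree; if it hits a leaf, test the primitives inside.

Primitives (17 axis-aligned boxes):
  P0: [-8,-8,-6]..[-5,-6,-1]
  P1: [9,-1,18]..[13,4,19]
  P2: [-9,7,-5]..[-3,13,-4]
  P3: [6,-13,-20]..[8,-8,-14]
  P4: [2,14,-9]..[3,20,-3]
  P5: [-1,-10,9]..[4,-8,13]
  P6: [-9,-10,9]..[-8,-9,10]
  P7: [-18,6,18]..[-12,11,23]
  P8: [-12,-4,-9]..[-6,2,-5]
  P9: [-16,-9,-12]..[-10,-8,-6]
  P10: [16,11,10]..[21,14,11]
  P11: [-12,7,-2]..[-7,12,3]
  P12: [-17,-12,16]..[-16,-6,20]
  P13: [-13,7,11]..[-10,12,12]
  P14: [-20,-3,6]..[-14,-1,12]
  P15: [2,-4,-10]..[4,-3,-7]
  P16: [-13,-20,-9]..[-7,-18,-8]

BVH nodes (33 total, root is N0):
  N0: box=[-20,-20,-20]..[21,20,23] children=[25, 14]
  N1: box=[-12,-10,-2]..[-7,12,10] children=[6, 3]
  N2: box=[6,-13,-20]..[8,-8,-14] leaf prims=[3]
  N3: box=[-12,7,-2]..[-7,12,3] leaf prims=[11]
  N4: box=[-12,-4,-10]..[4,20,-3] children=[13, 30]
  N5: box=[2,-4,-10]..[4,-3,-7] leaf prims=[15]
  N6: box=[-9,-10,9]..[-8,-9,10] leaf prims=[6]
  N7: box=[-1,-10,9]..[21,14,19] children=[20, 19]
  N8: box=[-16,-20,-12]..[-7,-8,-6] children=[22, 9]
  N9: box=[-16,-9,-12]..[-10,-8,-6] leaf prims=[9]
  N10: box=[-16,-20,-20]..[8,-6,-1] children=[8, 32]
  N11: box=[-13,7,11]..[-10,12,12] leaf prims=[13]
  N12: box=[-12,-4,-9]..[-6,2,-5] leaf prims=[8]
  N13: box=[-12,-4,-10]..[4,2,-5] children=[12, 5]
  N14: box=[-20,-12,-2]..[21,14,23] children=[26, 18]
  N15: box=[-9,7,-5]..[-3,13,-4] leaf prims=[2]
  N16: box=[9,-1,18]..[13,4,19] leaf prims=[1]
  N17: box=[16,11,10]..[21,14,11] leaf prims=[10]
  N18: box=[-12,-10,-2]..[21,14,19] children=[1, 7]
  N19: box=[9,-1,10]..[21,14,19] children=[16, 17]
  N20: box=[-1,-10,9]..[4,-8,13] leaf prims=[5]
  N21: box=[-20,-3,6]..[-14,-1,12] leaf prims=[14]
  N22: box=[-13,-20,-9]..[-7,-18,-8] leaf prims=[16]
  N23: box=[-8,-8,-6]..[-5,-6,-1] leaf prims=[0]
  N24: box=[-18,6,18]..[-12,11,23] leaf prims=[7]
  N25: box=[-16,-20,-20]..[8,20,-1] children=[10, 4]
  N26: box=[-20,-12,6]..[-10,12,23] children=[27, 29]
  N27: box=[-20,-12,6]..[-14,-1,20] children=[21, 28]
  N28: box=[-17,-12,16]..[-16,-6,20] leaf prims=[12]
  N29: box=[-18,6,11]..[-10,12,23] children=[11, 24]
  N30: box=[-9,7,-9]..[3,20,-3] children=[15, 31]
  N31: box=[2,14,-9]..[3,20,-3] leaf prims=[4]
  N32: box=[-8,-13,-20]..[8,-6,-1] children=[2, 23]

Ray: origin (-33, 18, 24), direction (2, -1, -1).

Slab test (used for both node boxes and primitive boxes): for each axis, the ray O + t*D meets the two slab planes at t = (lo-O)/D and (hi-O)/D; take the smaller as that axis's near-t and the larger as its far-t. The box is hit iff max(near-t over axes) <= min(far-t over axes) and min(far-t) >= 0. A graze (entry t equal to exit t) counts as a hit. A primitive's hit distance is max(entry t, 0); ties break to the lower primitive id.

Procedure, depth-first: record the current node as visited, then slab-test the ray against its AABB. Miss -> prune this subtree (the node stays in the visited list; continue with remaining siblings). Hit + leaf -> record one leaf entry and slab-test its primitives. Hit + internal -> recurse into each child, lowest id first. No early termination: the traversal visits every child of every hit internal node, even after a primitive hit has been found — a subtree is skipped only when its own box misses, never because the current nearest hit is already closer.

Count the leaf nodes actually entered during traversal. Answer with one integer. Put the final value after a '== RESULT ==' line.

Walk:
N0 x:[13/2,27] y:[-2,38] z:[1,44] -> hit [13/2,27], descend [14, 25]
  N14 x:[13/2,27] y:[4,30] z:[1,26] -> hit [13/2,26], descend [18, 26]
    N18 x:[21/2,27] y:[4,28] z:[5,26] -> hit [21/2,26], descend [1, 7]
      N1 x:[21/2,13] y:[6,28] z:[14,26] -> miss, prune
      N7 x:[16,27] y:[4,28] z:[5,15] -> miss, prune
    N26 x:[13/2,23/2] y:[6,30] z:[1,18] -> hit [13/2,23/2], descend [27, 29]
      N27 x:[13/2,19/2] y:[19,30] z:[4,18] -> miss, prune
      N29 x:[15/2,23/2] y:[6,12] z:[1,13] -> hit [15/2,23/2], descend [11, 24]
        N11 x:[10,23/2] y:[6,11] z:[12,13] -> miss, prune
        N24 x:[15/2,21/2] y:[7,12] z:[1,6] -> miss, prune
  N25 x:[17/2,41/2] y:[-2,38] z:[25,44] -> miss, prune

11 AABB tests over nodes [0, 14, 18, 1, 7, 26, 27, 29, 11, 24, 25]; 0 leaves entered; closest miss.

== RESULT ==
0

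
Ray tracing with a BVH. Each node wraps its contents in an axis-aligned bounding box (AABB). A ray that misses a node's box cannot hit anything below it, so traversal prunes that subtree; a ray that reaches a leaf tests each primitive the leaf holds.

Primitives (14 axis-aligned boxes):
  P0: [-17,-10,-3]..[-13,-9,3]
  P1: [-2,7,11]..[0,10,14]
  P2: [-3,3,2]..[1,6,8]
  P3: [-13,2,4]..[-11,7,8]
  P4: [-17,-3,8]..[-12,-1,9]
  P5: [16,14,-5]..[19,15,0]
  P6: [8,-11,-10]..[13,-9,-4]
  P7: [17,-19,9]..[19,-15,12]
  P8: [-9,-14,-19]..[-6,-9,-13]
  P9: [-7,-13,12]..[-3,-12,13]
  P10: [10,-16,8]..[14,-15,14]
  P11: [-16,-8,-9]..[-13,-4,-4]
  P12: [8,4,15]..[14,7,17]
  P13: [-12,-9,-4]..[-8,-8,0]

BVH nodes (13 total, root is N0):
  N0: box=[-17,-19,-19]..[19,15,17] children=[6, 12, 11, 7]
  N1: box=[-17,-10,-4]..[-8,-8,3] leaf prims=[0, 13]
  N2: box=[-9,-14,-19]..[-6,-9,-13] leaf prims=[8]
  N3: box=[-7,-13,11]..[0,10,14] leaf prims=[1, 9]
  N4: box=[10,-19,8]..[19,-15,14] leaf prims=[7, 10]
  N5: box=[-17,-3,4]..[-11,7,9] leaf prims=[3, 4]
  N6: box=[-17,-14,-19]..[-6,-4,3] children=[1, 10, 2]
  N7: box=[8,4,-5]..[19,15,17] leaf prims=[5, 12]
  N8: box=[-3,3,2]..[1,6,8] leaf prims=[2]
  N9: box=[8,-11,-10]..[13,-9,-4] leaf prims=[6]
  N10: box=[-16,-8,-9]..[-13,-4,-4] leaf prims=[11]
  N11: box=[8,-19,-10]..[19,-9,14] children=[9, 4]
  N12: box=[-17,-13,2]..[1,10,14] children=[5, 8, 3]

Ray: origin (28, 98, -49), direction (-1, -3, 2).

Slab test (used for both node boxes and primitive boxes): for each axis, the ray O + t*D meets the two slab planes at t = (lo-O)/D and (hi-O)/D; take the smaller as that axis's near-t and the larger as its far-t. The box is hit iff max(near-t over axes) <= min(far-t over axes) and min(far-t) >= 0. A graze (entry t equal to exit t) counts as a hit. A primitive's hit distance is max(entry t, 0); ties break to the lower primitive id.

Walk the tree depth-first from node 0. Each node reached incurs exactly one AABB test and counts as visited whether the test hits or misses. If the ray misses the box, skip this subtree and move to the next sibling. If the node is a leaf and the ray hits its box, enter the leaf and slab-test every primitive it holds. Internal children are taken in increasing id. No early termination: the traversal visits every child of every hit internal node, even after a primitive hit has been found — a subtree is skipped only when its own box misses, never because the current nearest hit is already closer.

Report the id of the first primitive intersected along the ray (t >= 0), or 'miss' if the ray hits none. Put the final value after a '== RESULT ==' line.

Trace the traversal:
N0 x:[9,45] y:[83/3,39] z:[15,33] -> hit [83/3,33], descend [6, 7, 11, 12]
  N6 x:[34,45] y:[34,112/3] z:[15,26] -> miss, prune
  N7 x:[9,20] y:[83/3,94/3] z:[22,33] -> miss, prune
  N11 x:[9,20] y:[107/3,39] z:[39/2,63/2] -> miss, prune
  N12 x:[27,45] y:[88/3,37] z:[51/2,63/2] -> hit [88/3,63/2], descend [3, 5, 8]
    N3 x:[28,35] y:[88/3,37] z:[30,63/2] -> hit [30,63/2] leaf, test {P1@t=30, P9(miss)}
    N5 x:[39,45] y:[91/3,101/3] z:[53/2,29] -> miss, prune
    N8 x:[27,31] y:[92/3,95/3] z:[51/2,57/2] -> miss, prune

8 AABB tests over nodes [0, 6, 7, 11, 12, 3, 5, 8]; 1 leaf entered; closest P1.

== RESULT ==
1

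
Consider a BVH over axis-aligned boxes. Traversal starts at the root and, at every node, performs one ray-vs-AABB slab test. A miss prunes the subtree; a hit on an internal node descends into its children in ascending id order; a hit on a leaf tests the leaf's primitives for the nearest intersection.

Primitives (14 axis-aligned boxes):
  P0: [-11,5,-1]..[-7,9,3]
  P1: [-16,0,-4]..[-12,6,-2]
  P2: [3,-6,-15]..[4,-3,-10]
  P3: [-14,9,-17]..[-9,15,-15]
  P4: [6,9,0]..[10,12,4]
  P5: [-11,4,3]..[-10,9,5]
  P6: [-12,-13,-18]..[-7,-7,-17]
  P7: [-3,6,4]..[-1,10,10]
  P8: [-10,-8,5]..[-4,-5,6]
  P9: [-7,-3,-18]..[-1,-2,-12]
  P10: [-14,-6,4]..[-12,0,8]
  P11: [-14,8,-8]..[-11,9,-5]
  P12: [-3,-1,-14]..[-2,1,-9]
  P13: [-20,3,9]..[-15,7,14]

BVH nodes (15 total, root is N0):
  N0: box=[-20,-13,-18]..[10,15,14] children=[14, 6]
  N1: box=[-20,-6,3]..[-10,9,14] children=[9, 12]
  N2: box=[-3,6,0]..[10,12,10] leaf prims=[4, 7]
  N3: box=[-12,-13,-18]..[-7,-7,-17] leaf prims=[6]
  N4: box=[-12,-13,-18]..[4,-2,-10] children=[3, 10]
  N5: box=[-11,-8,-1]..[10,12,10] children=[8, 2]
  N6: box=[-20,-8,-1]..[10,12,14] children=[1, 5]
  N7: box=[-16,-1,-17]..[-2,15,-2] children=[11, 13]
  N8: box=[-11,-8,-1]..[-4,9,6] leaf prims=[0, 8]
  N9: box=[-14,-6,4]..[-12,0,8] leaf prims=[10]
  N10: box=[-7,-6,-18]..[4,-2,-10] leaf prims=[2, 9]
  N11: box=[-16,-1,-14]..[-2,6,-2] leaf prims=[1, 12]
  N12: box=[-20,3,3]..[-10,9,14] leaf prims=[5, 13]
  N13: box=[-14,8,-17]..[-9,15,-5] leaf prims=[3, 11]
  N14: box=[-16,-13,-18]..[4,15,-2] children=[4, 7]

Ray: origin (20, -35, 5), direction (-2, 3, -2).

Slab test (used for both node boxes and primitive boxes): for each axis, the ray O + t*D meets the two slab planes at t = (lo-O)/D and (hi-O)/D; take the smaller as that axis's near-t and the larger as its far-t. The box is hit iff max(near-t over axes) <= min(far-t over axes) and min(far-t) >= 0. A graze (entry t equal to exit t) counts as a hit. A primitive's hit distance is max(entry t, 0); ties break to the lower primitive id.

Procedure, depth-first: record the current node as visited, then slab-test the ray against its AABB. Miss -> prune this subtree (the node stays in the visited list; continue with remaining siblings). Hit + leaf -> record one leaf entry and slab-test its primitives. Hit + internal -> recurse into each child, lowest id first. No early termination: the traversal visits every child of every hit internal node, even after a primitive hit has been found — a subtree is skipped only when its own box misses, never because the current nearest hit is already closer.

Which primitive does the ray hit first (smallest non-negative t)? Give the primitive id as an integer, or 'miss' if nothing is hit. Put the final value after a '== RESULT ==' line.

Traverse from the root:
N0 x:[5,20] y:[22/3,50/3] z:[-9/2,23/2] -> hit [22/3,23/2], descend [6, 14]
  N6 x:[5,20] y:[9,47/3] z:[-9/2,3] -> miss, prune
  N14 x:[8,18] y:[22/3,50/3] z:[7/2,23/2] -> hit [8,23/2], descend [4, 7]
    N4 x:[8,16] y:[22/3,11] z:[15/2,23/2] -> hit [8,11], descend [3, 10]
      N3 x:[27/2,16] y:[22/3,28/3] z:[11,23/2] -> miss, prune
      N10 x:[8,27/2] y:[29/3,11] z:[15/2,23/2] -> hit [29/3,11] leaf, test {P2(miss), P9@t=32/3}
    N7 x:[11,18] y:[34/3,50/3] z:[7/2,11] -> miss, prune

order=[0, 6, 14, 4, 3, 10, 7]  |boxes|=7  |leaves|=1  hit=P9

== RESULT ==
9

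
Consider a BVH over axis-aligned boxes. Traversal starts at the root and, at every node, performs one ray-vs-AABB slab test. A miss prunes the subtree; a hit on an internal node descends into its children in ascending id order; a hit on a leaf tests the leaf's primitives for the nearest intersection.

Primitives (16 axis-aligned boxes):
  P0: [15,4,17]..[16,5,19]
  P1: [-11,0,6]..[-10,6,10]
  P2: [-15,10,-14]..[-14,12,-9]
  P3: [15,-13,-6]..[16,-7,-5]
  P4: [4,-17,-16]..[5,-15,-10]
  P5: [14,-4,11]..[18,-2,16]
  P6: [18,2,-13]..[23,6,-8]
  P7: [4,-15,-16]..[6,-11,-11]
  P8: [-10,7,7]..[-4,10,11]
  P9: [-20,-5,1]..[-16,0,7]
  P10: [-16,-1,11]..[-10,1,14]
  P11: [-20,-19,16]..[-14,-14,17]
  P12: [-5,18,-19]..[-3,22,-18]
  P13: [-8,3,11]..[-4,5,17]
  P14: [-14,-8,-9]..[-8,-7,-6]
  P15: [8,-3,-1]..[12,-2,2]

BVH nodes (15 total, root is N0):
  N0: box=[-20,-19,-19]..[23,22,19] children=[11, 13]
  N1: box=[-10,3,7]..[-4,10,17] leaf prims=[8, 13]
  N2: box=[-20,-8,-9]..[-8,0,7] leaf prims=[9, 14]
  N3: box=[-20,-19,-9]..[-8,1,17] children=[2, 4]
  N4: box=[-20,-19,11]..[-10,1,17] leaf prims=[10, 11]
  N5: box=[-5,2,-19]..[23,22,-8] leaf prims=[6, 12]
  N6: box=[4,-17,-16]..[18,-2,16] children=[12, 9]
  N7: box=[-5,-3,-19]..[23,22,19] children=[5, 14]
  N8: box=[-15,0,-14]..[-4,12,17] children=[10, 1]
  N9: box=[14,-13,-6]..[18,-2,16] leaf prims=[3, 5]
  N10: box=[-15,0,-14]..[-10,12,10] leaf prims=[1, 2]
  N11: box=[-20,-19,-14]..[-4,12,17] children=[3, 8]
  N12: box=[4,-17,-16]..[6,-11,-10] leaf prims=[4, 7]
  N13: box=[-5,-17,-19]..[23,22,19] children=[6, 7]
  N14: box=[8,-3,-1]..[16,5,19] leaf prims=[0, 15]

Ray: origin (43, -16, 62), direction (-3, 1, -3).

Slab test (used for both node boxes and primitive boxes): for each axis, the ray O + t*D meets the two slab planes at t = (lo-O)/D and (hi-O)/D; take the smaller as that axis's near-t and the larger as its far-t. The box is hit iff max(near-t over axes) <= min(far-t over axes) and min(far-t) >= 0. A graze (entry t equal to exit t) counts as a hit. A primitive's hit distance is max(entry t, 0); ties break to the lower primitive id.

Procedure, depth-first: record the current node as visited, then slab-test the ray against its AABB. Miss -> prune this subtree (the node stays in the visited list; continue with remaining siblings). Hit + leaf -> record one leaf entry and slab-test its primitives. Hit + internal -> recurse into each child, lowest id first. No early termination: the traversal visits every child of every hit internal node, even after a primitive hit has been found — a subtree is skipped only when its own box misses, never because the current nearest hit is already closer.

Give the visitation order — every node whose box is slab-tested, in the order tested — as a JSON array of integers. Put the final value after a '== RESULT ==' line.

Trace the traversal:
N0 x:[20/3,21] y:[-3,38] z:[43/3,27] -> hit [43/3,21], descend [11, 13]
  N11 x:[47/3,21] y:[-3,28] z:[15,76/3] -> hit [47/3,21], descend [3, 8]
    N3 x:[17,21] y:[-3,17] z:[15,71/3] -> hit [17,17], descend [2, 4]
      N2 x:[17,21] y:[8,16] z:[55/3,71/3] -> miss, prune
      N4 x:[53/3,21] y:[-3,17] z:[15,17] -> miss, prune
    N8 x:[47/3,58/3] y:[16,28] z:[15,76/3] -> hit [16,58/3], descend [1, 10]
      N1 x:[47/3,53/3] y:[19,26] z:[15,55/3] -> miss, prune
      N10 x:[53/3,58/3] y:[16,28] z:[52/3,76/3] -> hit [53/3,58/3] leaf, test {P1@t=53/3, P2(miss)}
  N13 x:[20/3,16] y:[-1,38] z:[43/3,27] -> hit [43/3,16], descend [6, 7]
    N6 x:[25/3,13] y:[-1,14] z:[46/3,26] -> miss, prune
    N7 x:[20/3,16] y:[13,38] z:[43/3,27] -> hit [43/3,16], descend [5, 14]
      N5 x:[20/3,16] y:[18,38] z:[70/3,27] -> miss, prune
      N14 x:[9,35/3] y:[13,21] z:[43/3,21] -> miss, prune

Summary -> nodes [0, 11, 3, 2, 4, 8, 1, 10, 13, 6, 7, 5, 14]; box-tests=13; leaf-entries=1; first=P1

== RESULT ==
[0, 11, 3, 2, 4, 8, 1, 10, 13, 6, 7, 5, 14]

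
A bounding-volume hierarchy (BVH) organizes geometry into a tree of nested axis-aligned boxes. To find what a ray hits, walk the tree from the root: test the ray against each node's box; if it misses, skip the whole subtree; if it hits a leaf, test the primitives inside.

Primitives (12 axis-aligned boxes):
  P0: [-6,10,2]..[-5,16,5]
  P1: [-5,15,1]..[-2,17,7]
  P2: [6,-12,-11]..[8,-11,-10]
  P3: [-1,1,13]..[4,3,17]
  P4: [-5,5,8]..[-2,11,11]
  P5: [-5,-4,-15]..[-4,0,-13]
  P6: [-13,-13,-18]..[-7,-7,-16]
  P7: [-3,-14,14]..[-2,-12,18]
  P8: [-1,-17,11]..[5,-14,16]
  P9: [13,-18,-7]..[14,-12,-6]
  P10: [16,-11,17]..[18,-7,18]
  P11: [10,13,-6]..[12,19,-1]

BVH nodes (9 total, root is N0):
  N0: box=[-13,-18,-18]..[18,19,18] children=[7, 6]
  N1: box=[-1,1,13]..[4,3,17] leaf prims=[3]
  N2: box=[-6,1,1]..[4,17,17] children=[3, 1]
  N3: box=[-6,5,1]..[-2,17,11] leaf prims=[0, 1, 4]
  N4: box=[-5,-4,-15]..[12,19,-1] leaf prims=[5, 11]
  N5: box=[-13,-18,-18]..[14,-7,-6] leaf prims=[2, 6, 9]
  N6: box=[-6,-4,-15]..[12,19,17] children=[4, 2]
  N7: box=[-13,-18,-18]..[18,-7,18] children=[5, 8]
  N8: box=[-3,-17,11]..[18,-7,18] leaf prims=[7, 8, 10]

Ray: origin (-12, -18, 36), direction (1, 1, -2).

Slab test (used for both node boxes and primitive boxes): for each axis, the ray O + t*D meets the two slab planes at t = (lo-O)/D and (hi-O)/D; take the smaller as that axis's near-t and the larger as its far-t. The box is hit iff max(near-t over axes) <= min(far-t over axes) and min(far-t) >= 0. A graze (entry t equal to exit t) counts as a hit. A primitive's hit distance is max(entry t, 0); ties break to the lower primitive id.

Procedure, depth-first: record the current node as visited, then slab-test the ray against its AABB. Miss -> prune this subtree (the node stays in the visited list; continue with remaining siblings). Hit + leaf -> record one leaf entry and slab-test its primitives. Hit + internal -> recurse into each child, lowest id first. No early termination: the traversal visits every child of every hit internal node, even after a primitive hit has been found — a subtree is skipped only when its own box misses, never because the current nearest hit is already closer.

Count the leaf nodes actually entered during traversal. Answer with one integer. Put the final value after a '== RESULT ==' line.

Walk:
N0 x:[-1,30] y:[0,37] z:[9,27] -> hit [9,27], descend [6, 7]
  N6 x:[6,24] y:[14,37] z:[19/2,51/2] -> hit [14,24], descend [2, 4]
    N2 x:[6,16] y:[19,35] z:[19/2,35/2] -> miss, prune
    N4 x:[7,24] y:[14,37] z:[37/2,51/2] -> hit [37/2,24] leaf, test {P5(miss), P11(miss)}
  N7 x:[-1,30] y:[0,11] z:[9,27] -> hit [9,11], descend [5, 8]
    N5 x:[-1,26] y:[0,11] z:[21,27] -> miss, prune
    N8 x:[9,30] y:[1,11] z:[9,25/2] -> hit [9,11] leaf, test {P7(miss), P8(miss), P10(miss)}

7 AABB tests over nodes [0, 6, 2, 4, 7, 5, 8]; 2 leaves entered; closest miss.

== RESULT ==
2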